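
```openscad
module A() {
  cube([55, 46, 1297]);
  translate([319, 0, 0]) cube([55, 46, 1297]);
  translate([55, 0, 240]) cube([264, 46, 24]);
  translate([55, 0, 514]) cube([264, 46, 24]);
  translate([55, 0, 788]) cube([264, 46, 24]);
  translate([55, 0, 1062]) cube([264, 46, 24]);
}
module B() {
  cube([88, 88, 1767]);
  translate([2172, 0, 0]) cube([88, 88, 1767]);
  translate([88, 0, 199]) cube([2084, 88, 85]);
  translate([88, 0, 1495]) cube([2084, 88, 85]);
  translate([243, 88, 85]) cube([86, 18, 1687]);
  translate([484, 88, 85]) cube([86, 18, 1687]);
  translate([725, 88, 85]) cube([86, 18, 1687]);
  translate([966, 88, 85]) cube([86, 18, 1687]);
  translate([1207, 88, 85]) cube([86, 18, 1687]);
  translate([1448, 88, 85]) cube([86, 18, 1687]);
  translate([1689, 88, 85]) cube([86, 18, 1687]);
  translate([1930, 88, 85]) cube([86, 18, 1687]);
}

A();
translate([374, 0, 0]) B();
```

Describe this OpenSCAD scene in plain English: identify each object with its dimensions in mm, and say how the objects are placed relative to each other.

A is a wooden ladder with two side rails of 55×46 mm section and 1297 mm height, set 374 mm apart overall. Between them run 4 rectangular rungs (46 mm deep, 24 mm thick), front faces flush with the rails' −y face. The bottom of the first rung is 240 mm above the floor and each subsequent rung is 274 mm higher than the one below.

B is a fence section. Two 88×88 mm posts, 1767 mm tall, stand on the floor with a clear span of 2084 mm between their inner faces. Two horizontal rails of 88×85 mm section span the gap between the posts with their undersides at z = 199 mm and z = 1495 mm, flush with the posts' −y face. 8 pickets, each 86 mm wide, 18 mm thick and 1687 mm tall, are fixed to the +y face of the rails with their bottoms at z = 85 mm, evenly spaced across the span with equal gaps (rounded down to the nearest mm) at the −x end and between each pair — any rounding remainder accumulates at the +x end.

The fence section is against the ladder's +x side, with their −y faces flush.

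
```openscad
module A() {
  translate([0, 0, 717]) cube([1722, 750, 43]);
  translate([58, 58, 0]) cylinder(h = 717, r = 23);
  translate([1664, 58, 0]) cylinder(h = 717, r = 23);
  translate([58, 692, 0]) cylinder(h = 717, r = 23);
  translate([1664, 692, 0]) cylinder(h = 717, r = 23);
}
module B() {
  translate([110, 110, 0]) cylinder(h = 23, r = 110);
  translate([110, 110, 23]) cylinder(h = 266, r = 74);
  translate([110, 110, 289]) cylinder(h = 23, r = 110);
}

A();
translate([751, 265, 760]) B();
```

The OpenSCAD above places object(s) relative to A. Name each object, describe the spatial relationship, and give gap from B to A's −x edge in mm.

A is a table. B is a spool. The spool is on top of the table, centred. The gap from the spool to the table's −x edge is 751 mm.

The spool's min-x is at 751; the table's min-x is 0; gap = 751 mm.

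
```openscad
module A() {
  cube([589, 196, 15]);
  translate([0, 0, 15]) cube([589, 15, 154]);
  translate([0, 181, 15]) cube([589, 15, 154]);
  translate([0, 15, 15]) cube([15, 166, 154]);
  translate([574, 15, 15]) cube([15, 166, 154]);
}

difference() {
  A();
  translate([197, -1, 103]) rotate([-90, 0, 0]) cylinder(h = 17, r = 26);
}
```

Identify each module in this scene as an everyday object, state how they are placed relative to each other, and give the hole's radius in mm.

A is an open box. The open box has a circular hole through its front wall. The hole's radius is 26 mm.

The subtracted cylinder has r = 26 mm.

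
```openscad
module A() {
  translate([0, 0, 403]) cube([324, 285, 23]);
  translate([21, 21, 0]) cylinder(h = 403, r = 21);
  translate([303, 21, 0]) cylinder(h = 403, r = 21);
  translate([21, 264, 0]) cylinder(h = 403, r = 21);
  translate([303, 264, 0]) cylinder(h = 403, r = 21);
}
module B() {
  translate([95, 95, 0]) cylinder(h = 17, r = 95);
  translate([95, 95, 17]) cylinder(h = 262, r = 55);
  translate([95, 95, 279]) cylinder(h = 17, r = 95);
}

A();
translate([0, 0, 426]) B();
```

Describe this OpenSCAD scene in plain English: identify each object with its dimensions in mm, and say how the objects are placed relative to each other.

A is a four-legged stool. The seat is 324×285 mm, 23 mm thick, top at z = 426 mm. It stands on four round legs, each 42 mm in diameter, from z = 0 to the seat underside, each leg's axis is inset half a diameter from the nearest pair of seat edges (so the leg's bounding box is flush with the corner).

B is a spool: two coaxial disc flanges of radius 95 mm and thickness 17 mm, joined by a core cylinder of radius 55 mm and height 262 mm. The lower flange rests on z = 0 and the three cylinders share a vertical axis.

The spool is on top of the stool.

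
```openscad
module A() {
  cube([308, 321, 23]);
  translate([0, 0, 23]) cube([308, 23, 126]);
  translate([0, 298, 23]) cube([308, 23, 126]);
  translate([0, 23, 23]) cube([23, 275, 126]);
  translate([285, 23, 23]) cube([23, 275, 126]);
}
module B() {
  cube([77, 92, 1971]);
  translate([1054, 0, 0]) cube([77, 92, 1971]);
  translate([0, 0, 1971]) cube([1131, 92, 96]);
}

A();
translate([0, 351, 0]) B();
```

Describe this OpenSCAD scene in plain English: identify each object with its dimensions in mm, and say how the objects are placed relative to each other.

A is an open-topped rectangular box: outside dimensions 308×321×149 mm, with a uniform wall and base thickness of 23 mm. The base is a full 308×321 slab on the floor; four walls sit on top of the base. The front and back walls (the −y and +y sides) span the full width; the two side walls fit between them.

B is a rectangular door frame: two vertical jambs of 77×92 mm section, 1971 mm tall, with a clear opening 977 mm wide between their inner faces. A header 96 mm tall and 92 mm deep lies on top of the jambs and spans the full outside width.

The door frame is on the floor beside the open box on its +y side.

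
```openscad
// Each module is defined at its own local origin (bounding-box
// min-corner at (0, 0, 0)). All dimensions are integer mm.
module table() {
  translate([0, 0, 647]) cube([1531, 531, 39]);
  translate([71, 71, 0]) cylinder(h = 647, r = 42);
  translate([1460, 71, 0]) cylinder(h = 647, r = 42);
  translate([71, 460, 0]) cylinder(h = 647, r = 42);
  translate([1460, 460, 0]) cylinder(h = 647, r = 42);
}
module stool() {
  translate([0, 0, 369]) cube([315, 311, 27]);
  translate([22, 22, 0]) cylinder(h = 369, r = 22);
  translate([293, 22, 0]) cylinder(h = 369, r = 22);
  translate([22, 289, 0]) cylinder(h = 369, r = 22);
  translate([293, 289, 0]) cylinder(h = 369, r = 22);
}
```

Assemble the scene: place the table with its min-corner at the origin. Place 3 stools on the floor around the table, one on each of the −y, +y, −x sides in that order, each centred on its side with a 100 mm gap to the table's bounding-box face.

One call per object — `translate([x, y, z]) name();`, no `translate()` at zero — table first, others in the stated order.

table();
translate([608, -411, 0]) stool();
translate([608, 631, 0]) stool();
translate([-415, 110, 0]) stool();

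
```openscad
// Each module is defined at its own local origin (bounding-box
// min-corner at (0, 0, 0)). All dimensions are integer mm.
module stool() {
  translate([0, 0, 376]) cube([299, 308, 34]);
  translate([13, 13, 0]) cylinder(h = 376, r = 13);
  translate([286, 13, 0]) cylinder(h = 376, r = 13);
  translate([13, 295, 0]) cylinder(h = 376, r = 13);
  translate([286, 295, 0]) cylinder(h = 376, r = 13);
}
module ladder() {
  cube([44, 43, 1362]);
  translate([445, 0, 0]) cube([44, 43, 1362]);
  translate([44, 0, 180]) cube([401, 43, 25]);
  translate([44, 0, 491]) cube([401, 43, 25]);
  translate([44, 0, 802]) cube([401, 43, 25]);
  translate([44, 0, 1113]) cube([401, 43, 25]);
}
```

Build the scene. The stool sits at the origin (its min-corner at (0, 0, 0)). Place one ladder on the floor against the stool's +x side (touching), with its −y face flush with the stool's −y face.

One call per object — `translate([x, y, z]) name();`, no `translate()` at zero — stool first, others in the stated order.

stool();
translate([299, 0, 0]) ladder();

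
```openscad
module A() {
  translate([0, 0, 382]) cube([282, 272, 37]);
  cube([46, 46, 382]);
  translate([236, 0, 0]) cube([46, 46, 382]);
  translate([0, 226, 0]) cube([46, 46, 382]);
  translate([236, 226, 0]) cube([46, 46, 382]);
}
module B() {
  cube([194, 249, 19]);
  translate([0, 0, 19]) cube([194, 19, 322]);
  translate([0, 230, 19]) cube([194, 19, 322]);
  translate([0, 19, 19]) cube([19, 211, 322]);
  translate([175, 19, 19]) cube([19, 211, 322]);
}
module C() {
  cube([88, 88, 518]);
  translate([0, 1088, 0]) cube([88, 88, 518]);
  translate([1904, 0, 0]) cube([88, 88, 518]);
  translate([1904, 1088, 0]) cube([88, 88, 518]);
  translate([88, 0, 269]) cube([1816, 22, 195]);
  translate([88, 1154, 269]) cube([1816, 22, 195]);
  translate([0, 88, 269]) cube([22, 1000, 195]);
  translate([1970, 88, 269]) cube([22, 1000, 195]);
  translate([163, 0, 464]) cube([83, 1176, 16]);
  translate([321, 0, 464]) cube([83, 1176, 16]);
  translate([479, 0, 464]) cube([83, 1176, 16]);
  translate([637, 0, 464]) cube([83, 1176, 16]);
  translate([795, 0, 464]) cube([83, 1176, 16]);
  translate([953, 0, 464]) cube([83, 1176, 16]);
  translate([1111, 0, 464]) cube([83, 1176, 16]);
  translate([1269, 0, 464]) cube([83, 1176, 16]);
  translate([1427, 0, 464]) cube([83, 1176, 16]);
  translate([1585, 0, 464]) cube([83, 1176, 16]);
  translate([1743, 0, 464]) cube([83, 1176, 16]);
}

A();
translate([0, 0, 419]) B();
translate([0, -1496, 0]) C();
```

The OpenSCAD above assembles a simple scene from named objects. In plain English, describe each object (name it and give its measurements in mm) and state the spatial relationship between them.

A is a four-legged stool. The seat is a 282×272×37 mm slab whose top surface is at z = 419 mm; four square legs, each 46×46 mm in cross-section, run from the floor (z = 0) to the underside of the seat, each flush with a corner of the seat.

B is an open-topped rectangular box: outside dimensions 194×249×341 mm, with a uniform wall and base thickness of 19 mm. The base is a full 194×249 slab on the floor; four walls sit on top of the base. The front and back walls (the −y and +y sides) span the full width; the two side walls fit between them.

C is a bed frame 1992 mm long (x) by 1176 mm wide (y). Four 88×88 mm corner posts, 518 mm tall, at the corners of the footprint. Four rails of 22 mm thickness and 195 mm height run between adjacent posts with their undersides at z = 269 mm, their outer faces flush with the outside of the frame (the two x-running rails run between the posts' inner faces; the two y-running rails run between the posts' inner faces). 11 slats, each 83 mm wide (x) and 16 mm thick, lie across the top of the two x-running rails, running the full 1176 mm width of the frame in y; the slats are evenly spaced along x between the inner faces of the end posts with equal gaps (rounded down to the nearest mm) at the −x end and between each pair — any rounding remainder accumulates at the +x end.

The open box is on top of the stool. The bed frame is on the floor beside the stool on its −y side.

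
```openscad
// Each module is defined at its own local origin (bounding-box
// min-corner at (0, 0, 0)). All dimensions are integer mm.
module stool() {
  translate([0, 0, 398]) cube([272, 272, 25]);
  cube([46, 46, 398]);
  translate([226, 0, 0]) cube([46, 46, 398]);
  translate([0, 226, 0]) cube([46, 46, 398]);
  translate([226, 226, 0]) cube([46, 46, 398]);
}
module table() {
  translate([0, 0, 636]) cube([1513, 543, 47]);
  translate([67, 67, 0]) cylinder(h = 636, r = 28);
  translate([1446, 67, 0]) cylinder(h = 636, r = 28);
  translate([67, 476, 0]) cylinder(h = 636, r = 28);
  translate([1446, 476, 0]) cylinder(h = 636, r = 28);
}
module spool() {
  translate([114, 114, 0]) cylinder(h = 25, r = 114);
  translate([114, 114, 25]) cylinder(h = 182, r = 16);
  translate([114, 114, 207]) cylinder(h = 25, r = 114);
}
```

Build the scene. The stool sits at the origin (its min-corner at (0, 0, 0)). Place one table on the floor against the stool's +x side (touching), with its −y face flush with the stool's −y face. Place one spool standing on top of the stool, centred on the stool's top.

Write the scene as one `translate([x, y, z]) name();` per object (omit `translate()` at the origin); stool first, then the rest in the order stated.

stool();
translate([272, 0, 0]) table();
translate([22, 22, 423]) spool();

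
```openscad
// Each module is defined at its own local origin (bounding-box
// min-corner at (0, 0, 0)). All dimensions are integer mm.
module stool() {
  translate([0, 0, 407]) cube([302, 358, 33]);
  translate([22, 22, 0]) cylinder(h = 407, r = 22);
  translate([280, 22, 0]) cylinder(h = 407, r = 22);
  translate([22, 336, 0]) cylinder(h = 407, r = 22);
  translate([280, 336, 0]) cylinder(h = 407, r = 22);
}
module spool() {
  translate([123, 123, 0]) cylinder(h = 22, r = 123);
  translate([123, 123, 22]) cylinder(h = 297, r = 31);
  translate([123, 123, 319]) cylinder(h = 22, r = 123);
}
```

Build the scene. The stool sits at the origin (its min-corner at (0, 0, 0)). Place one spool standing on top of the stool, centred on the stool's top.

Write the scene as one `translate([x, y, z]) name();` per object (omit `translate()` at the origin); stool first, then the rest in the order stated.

stool();
translate([28, 56, 440]) spool();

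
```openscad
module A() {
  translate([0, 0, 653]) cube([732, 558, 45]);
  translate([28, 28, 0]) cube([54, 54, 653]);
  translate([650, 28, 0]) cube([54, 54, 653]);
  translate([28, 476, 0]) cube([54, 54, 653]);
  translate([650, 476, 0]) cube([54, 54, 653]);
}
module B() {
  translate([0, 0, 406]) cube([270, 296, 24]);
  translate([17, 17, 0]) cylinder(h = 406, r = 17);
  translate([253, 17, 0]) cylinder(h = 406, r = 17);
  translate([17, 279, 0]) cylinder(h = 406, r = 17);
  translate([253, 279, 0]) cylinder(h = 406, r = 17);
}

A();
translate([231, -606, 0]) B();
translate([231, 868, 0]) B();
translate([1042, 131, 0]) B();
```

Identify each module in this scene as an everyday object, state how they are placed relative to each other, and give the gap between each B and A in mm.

Each stool's nearest face is 310 mm from the table's bounding box.

A is a table. B is a stool. Three stools sit around the table at the −y, +y, +x sides. The gap between each stool and the table is 310 mm.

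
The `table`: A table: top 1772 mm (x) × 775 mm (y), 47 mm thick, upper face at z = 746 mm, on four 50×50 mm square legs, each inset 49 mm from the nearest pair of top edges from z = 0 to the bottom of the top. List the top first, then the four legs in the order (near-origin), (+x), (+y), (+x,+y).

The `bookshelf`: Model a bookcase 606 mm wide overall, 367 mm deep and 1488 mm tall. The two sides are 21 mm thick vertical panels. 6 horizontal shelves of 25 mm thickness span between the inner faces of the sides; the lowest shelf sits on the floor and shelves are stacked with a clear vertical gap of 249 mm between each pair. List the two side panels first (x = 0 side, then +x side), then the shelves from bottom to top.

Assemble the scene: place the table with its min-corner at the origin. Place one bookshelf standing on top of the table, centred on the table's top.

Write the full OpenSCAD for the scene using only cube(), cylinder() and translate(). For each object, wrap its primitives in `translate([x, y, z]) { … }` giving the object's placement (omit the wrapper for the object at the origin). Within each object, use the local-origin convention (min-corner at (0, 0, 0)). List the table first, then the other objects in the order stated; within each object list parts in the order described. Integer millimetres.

translate([0, 0, 699]) cube([1772, 775, 47]);
translate([49, 49, 0]) cube([50, 50, 699]);
translate([1673, 49, 0]) cube([50, 50, 699]);
translate([49, 676, 0]) cube([50, 50, 699]);
translate([1673, 676, 0]) cube([50, 50, 699]);
translate([583, 204, 746]) {
  cube([21, 367, 1488]);
  translate([585, 0, 0]) cube([21, 367, 1488]);
  translate([21, 0, 0]) cube([564, 367, 25]);
  translate([21, 0, 274]) cube([564, 367, 25]);
  translate([21, 0, 548]) cube([564, 367, 25]);
  translate([21, 0, 822]) cube([564, 367, 25]);
  translate([21, 0, 1096]) cube([564, 367, 25]);
  translate([21, 0, 1370]) cube([564, 367, 25]);
}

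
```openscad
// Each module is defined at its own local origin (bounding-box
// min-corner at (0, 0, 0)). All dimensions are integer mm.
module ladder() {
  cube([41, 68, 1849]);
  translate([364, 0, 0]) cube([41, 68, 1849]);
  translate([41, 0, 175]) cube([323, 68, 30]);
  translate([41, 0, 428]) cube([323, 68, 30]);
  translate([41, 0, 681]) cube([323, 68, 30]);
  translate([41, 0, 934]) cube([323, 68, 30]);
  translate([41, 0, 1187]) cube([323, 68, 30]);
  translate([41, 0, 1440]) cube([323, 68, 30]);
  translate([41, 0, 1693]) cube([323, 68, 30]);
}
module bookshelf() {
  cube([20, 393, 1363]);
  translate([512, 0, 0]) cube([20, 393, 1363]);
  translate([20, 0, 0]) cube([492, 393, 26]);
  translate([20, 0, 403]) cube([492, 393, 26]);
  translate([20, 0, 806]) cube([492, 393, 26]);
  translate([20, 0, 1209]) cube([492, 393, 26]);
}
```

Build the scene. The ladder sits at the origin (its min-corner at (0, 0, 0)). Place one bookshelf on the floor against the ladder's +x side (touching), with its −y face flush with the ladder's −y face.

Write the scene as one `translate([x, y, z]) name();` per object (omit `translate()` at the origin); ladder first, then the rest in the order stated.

ladder();
translate([405, 0, 0]) bookshelf();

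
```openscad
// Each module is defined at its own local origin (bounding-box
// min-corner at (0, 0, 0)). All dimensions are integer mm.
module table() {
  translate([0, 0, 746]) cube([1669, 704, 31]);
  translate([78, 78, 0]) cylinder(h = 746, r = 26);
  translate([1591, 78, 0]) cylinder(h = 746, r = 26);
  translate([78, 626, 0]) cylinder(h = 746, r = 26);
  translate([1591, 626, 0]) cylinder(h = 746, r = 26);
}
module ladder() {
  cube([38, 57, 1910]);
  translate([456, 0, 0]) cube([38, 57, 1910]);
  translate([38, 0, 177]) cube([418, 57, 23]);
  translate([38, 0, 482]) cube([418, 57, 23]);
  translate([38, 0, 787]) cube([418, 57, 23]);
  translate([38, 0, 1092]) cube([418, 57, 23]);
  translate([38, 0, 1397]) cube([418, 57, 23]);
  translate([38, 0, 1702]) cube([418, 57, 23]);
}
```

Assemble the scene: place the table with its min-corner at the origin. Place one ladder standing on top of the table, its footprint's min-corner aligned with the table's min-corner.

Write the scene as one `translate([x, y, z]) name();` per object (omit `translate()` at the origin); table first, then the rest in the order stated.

table();
translate([0, 0, 777]) ladder();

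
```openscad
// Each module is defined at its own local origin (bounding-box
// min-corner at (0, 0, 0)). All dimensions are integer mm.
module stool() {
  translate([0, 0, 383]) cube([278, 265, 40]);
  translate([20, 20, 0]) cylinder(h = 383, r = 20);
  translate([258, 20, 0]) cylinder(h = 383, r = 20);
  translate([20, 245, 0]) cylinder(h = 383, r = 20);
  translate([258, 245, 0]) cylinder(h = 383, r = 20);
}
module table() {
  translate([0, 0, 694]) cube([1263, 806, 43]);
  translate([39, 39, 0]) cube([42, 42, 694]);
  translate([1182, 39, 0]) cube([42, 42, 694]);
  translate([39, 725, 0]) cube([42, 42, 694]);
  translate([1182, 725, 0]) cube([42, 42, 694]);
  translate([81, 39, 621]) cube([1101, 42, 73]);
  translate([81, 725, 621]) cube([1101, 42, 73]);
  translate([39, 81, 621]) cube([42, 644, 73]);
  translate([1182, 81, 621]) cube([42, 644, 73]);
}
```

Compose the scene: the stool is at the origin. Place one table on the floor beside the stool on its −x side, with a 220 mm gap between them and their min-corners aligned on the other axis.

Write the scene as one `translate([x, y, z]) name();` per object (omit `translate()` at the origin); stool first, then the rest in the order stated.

stool();
translate([-1483, 0, 0]) table();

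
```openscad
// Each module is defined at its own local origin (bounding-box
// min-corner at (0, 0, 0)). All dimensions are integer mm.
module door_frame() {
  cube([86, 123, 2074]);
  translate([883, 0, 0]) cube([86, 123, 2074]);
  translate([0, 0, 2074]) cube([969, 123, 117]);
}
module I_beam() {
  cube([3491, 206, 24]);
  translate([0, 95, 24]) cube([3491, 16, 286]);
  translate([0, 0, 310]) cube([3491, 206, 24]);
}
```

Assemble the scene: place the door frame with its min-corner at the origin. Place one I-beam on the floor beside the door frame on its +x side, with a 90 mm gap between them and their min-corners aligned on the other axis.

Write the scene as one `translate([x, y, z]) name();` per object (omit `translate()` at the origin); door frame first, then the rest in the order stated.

door_frame();
translate([1059, 0, 0]) I_beam();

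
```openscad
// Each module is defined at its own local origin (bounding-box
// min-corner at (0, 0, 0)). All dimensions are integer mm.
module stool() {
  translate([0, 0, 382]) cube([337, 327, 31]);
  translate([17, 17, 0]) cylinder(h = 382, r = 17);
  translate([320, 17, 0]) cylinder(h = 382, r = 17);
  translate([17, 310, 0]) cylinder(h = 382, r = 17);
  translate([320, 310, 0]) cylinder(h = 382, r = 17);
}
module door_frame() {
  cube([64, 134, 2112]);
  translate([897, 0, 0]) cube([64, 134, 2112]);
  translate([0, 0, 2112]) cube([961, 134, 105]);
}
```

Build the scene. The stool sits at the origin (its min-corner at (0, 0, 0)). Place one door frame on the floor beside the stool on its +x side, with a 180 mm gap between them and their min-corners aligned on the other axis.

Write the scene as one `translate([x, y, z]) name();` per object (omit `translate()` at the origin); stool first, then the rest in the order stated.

stool();
translate([517, 0, 0]) door_frame();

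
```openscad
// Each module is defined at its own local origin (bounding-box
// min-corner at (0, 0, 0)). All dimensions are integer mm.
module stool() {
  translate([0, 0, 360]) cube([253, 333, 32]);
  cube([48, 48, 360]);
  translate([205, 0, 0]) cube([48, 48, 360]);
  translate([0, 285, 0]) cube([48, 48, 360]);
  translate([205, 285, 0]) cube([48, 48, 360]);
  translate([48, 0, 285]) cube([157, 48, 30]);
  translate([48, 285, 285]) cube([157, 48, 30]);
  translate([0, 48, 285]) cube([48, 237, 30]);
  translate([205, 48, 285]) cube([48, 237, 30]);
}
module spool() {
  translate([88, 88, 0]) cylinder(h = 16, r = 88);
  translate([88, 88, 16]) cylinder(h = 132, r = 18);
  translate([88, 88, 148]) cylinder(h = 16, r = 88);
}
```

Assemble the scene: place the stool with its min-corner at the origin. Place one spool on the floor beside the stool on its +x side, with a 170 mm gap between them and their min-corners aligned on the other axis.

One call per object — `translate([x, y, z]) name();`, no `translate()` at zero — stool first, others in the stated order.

stool();
translate([423, 0, 0]) spool();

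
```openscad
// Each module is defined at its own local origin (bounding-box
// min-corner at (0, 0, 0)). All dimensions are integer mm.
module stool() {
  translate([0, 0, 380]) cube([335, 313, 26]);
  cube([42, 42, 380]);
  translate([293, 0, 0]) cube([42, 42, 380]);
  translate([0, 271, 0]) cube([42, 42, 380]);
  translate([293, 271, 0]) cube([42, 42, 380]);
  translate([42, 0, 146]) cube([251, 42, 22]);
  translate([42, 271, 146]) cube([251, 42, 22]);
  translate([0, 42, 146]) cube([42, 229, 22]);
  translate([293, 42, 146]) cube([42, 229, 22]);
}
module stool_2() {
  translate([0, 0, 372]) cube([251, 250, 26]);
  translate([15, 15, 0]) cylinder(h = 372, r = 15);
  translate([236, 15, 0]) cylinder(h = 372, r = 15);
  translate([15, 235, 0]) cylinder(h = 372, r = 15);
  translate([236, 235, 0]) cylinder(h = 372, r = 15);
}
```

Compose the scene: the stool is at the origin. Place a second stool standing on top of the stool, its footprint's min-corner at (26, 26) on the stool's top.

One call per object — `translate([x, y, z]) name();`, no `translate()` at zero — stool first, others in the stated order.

stool();
translate([26, 26, 406]) stool_2();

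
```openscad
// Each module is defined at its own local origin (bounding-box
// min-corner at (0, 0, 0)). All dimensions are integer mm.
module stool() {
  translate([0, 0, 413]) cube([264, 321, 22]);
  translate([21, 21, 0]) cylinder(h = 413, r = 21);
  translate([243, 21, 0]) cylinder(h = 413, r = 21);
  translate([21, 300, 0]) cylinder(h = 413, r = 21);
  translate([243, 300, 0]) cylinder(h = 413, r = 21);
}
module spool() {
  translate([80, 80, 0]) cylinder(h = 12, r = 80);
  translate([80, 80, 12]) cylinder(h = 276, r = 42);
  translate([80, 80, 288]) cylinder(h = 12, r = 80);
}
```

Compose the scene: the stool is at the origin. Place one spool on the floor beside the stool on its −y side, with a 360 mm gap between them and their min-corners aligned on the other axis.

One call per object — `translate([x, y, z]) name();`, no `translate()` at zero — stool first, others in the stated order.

stool();
translate([0, -520, 0]) spool();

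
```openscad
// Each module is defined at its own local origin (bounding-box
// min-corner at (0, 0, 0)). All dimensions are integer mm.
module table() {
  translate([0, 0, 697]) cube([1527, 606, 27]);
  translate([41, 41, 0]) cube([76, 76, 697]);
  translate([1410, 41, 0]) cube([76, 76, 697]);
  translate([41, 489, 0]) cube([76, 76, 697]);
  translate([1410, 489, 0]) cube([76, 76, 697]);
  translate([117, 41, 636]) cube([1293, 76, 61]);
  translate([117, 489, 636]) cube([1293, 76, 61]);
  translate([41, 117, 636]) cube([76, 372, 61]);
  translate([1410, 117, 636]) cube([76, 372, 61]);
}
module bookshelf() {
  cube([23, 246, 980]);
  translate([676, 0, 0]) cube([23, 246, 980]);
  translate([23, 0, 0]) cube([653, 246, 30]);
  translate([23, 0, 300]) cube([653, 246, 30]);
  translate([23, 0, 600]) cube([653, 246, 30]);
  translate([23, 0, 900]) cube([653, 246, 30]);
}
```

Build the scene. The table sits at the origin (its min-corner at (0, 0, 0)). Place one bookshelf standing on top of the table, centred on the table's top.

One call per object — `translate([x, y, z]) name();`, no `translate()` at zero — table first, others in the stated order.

table();
translate([414, 180, 724]) bookshelf();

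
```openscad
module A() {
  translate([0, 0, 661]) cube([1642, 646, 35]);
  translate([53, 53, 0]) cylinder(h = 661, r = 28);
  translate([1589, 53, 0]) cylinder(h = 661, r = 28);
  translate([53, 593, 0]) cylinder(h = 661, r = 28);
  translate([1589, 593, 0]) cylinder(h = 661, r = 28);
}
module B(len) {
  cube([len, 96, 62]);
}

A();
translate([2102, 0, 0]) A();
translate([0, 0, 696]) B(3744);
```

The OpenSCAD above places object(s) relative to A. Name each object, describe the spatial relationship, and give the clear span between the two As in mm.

A is a table. B is a beam. A beam spans the tops of two tables. The clear span between the two tables is 460 mm.

Second table starts at x = 2102; first ends at x = 1642; clear span = 2102 − 1642 = 460 mm.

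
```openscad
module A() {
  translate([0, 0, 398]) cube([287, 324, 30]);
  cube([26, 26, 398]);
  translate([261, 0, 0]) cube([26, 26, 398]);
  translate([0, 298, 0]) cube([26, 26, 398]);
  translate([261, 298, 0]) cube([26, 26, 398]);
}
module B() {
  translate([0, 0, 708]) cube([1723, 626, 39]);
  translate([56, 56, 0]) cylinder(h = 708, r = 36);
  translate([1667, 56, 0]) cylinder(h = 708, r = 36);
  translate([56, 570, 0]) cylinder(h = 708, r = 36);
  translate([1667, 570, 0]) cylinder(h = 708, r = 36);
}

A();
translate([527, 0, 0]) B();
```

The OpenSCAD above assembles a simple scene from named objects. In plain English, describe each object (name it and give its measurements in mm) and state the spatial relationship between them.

A is a simple wooden stool: a rectangular seat 287 mm (x) by 324 mm (y), 30 mm thick, top face at z = 428 mm, on four square legs, each 26×26 mm in cross-section. The legs rest on z = 0, each flush with a corner of the seat.

B is a table: top 1723 mm (x) × 626 mm (y), 39 mm thick, upper face at z = 747 mm, on four round legs of 72 mm diameter, each leg's bounding box inset 20 mm from the nearest pair of top edges, running from z = 0 to the bottom of the top.

The table is on the floor beside the stool on its +x side.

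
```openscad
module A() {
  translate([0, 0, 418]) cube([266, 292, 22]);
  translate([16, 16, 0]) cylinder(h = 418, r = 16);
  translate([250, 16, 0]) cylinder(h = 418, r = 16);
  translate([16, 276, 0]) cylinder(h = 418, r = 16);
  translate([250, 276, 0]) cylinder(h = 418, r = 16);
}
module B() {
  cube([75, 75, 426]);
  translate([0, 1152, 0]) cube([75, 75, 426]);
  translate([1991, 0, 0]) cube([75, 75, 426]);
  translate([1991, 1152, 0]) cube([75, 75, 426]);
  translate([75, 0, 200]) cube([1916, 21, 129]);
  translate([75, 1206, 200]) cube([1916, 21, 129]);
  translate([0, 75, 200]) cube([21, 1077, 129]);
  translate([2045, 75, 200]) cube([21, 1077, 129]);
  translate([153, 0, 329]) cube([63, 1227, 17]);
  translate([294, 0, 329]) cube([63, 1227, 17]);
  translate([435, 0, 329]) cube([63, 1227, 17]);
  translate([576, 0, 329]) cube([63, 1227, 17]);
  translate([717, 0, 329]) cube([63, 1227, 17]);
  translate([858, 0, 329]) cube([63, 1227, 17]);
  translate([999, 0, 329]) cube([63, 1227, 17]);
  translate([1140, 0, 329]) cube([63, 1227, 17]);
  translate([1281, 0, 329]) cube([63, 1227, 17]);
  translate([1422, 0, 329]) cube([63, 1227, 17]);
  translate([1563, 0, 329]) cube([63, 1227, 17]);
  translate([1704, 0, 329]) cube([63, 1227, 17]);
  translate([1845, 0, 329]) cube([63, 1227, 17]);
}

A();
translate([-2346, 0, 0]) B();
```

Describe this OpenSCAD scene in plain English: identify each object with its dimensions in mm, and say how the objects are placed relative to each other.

A is a four-legged stool. The seat is a 266×292×22 mm slab whose top surface is at z = 440 mm; four round legs, each 32 mm in diameter, run from the floor (z = 0) to the underside of the seat, each leg's axis is inset half a diameter from the nearest pair of seat edges (so the leg's bounding box is flush with the corner).

B is a bed frame 2066 mm long (x) by 1227 mm wide (y). Four 75×75 mm corner posts, 426 mm tall, at the corners of the footprint. Four rails of 21 mm thickness and 129 mm height run between adjacent posts with their undersides at z = 200 mm, their outer faces flush with the outside of the frame (the two x-running rails run between the posts' inner faces; the two y-running rails run between the posts' inner faces). 13 slats, each 63 mm wide (x) and 17 mm thick, lie across the top of the two x-running rails, running the full 1227 mm width of the frame in y; the slats are evenly spaced along x between the inner faces of the end posts with equal gaps (rounded down to the nearest mm) at the −x end and between each pair — any rounding remainder accumulates at the +x end.

The bed frame is on the floor beside the stool on its −x side.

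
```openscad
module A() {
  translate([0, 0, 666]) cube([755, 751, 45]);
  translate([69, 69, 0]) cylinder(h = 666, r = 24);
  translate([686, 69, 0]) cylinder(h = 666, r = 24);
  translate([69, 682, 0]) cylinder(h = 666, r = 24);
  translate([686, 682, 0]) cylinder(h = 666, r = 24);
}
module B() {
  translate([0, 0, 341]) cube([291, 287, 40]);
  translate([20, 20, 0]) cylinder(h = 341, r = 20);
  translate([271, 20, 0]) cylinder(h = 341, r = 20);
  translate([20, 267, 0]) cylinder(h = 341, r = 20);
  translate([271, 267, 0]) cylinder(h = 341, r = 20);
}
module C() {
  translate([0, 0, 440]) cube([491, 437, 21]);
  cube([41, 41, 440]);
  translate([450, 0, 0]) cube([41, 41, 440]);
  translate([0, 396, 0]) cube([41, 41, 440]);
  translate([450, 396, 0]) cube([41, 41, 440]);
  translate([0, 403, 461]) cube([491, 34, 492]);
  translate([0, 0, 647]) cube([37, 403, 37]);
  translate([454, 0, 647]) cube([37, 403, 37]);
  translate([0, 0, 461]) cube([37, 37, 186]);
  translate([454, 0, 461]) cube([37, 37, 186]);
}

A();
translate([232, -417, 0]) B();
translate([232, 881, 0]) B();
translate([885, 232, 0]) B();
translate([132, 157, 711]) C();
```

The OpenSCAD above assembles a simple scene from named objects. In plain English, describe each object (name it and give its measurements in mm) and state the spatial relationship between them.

A is a table: top 755 mm (x) × 751 mm (y), 45 mm thick, upper face at z = 711 mm, on four round legs of 48 mm diameter, each leg's bounding box inset 45 mm from the nearest pair of top edges, running from z = 0 to the bottom of the top.

B is a four-legged stool. The seat is a 291×287×40 mm slab whose top surface is at z = 381 mm; four round legs, each 40 mm in diameter, run from the floor (z = 0) to the underside of the seat, each leg's axis is inset half a diameter from the nearest pair of seat edges (so the leg's bounding box is flush with the corner).

C is a chair: 491×437 mm seat, 21 mm thick, top at z = 461 mm, on four 41 mm square corner legs flush with the seat edges. A 34 mm thick backrest slab spans the full seat width, extending 492 mm above the seat top, its back face flush with the seat's +y edge. Two armrests of 37×37 mm section run along each side from the seat's front edge to the front of the backrest, top faces 223 mm above the seat top and outer faces flush with the seat's x-edges; a 37×37 mm post under the front of each armrest stands on the seat at the front corner.

Three stools sit around the table at the −y, +y, +x sides. The chair is on top of the table, centred.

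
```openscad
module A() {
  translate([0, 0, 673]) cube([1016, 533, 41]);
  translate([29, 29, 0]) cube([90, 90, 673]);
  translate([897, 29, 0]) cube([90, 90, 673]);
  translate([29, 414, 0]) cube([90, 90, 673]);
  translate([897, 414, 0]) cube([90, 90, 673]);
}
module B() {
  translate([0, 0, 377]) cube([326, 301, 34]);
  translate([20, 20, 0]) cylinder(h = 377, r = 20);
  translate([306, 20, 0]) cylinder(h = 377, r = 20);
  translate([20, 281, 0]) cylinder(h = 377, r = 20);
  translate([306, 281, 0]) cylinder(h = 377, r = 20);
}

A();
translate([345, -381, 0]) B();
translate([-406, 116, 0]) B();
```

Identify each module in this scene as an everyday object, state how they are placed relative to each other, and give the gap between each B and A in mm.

Each stool's nearest face is 80 mm from the table's bounding box.

A is a table. B is a stool. Two stools sit around the table at the −y, −x sides. The gap between each stool and the table is 80 mm.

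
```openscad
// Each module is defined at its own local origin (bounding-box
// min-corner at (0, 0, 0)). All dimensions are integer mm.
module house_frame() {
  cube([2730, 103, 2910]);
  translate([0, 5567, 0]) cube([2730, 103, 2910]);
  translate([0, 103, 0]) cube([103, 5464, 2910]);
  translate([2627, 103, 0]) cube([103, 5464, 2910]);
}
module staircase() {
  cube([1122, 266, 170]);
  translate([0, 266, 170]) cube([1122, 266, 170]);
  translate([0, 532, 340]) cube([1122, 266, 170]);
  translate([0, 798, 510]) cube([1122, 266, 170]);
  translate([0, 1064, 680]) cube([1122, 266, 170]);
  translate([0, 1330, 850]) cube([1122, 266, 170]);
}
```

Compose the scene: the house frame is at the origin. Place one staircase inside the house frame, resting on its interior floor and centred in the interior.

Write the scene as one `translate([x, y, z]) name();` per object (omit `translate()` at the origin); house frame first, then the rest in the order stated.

house_frame();
translate([804, 2037, 0]) staircase();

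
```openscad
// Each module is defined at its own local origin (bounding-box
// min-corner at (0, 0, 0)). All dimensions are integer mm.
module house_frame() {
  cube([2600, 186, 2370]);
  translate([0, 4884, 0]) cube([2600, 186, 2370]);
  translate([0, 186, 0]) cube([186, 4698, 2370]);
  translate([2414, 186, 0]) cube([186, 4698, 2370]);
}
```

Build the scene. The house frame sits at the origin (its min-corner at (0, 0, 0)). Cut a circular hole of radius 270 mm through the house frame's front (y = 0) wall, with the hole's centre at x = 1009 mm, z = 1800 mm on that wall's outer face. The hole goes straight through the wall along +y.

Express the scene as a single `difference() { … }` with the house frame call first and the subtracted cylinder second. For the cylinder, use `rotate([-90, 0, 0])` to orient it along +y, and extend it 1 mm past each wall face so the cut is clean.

difference() {
  house_frame();
  translate([1009, -1, 1800]) rotate([-90, 0, 0]) cylinder(h = 188, r = 270);
}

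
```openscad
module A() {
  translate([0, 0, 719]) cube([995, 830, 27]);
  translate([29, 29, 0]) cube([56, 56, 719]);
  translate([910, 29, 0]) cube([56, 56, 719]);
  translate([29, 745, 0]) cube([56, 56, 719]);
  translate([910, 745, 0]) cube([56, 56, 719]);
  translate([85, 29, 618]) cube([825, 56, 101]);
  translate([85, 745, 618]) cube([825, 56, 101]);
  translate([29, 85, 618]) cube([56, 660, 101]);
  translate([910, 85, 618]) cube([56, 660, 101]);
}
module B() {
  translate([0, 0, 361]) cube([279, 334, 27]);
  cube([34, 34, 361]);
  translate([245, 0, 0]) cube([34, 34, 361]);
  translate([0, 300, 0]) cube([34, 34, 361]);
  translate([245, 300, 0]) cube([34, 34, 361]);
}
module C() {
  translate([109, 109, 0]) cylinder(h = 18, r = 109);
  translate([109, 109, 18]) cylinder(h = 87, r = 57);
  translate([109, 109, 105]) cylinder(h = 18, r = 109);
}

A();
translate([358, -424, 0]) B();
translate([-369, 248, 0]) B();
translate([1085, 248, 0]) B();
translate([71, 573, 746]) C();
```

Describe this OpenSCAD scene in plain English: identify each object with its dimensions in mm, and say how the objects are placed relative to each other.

A is a table with a 995×830 mm rectangular top, 27 mm thick, top surface at z = 746 mm, supported by four 56×56 mm square legs, each inset 29 mm from the nearest pair of top edges, running from the floor. Four apron rails, 56 mm thick and 101 mm tall, run between adjacent legs with their top edges flush with the underside of the top and their outer faces flush with the legs' outer faces.

B is a simple wooden stool: a rectangular seat 279 mm (x) by 334 mm (y), 27 mm thick, top face at z = 388 mm, on four square legs, each 34×34 mm in cross-section. The legs rest on z = 0, each flush with a corner of the seat.

C is a spool: two coaxial disc flanges of radius 109 mm and thickness 18 mm, joined by a core cylinder of radius 57 mm and height 87 mm. The lower flange rests on z = 0 and the three cylinders share a vertical axis.

Three stools sit around the table at the −y, −x, +x sides. The spool is on top of the table.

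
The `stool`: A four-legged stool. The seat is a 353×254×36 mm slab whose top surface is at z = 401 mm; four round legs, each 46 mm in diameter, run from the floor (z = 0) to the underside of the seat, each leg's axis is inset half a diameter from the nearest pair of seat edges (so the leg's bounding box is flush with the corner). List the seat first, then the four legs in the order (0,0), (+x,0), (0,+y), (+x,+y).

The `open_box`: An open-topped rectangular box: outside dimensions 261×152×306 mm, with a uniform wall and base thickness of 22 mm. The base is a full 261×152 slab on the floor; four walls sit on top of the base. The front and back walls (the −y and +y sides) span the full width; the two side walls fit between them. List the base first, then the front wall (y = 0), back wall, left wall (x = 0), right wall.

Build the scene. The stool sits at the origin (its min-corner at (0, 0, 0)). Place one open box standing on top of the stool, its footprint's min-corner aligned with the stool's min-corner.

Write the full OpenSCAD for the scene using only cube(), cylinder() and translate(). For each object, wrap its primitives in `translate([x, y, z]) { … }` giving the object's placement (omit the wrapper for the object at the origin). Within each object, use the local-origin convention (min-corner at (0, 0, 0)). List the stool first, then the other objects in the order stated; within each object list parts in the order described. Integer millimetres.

translate([0, 0, 365]) cube([353, 254, 36]);
translate([23, 23, 0]) cylinder(h = 365, r = 23);
translate([330, 23, 0]) cylinder(h = 365, r = 23);
translate([23, 231, 0]) cylinder(h = 365, r = 23);
translate([330, 231, 0]) cylinder(h = 365, r = 23);
translate([0, 0, 401]) {
  cube([261, 152, 22]);
  translate([0, 0, 22]) cube([261, 22, 284]);
  translate([0, 130, 22]) cube([261, 22, 284]);
  translate([0, 22, 22]) cube([22, 108, 284]);
  translate([239, 22, 22]) cube([22, 108, 284]);
}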